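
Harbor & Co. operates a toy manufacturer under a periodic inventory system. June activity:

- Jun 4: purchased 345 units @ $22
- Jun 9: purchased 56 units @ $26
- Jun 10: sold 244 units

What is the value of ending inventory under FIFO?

Ending inventory = $3,678

Jun 10, 244 sold [FIFO — oldest first]: 244 @ $22 = $5,368
Ending inventory: 101 @ $22 + 56 @ $26 = $3,678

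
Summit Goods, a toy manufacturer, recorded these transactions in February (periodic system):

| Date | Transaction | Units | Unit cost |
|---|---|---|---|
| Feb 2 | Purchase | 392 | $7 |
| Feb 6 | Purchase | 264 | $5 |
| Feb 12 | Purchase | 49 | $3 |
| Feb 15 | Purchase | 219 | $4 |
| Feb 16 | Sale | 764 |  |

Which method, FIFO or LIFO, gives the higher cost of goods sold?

FIFO

FIFO COGS: 392 @ $7 + 264 @ $5 + 49 @ $3 + 59 @ $4 = $4,447
LIFO COGS: 219 @ $4 + 49 @ $3 + 264 @ $5 + 232 @ $7 = $3,967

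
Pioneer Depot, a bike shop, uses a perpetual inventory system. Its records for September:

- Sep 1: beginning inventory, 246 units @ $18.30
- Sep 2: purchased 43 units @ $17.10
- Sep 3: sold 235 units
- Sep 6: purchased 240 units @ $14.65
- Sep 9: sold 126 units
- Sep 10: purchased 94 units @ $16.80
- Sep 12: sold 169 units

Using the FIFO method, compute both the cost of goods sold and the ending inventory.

Sep 3, 235 sold [FIFO — oldest first]: 235 @ $18.30 = $4,300.50
Sep 9, 126 sold [FIFO — oldest first]: 11 @ $18.30 + 43 @ $17.10 + 72 @ $14.65 = $1,991.40
Sep 12, 169 sold [FIFO — oldest first]: 168 @ $14.65 + 1 @ $16.80 = $2,478.00
Total COGS = $4,300.50 + $1,991.40 + $2,478.00 = $8,769.90
Ending inventory: 93 @ $16.80 = $1,562.40

COGS = $8,769.90; ending inventory = $1,562.40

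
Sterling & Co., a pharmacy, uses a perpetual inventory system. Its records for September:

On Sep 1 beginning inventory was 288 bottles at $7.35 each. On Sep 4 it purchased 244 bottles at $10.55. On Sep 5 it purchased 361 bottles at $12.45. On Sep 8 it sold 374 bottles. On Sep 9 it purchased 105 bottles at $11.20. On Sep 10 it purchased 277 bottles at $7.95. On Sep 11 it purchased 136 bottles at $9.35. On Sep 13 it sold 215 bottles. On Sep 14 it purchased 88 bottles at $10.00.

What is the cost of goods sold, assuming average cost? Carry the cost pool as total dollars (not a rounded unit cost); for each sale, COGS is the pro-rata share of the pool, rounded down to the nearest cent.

COGS = $5,917.82

After Sep 1: 288 on hand, pool $2,116.80 (≈ $7.3500 each)
After Sep 4: 532 on hand, pool $4,691.00 (≈ $8.8177 each)
After Sep 5: 893 on hand, pool $9,185.45 (≈ $10.2861 each)
Sep 8, sell 374: 374/893 × $9,185.45 → $3,846.98
After Sep 9: 624 on hand, pool $6,514.47 (≈ $10.4399 each)
After Sep 10: 901 on hand, pool $8,716.62 (≈ $9.6744 each)
After Sep 11: 1037 on hand, pool $9,988.22 (≈ $9.6318 each)
Sep 13, sell 215: 215/1037 × $9,988.22 → $2,070.84
After Sep 14: 910 on hand, pool $8,797.38 (≈ $9.6675 each)
Total COGS = $3,846.98 + $2,070.84 = $5,917.82
Ending inventory (cost pool remaining) = $8,797.38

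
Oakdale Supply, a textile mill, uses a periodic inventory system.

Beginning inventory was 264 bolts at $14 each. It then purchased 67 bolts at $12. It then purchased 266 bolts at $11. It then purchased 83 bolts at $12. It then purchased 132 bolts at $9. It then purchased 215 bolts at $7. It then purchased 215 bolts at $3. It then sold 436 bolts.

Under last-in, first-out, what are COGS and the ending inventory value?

COGS = $2,204; ending inventory = $9,556

Sale 1 (436) [LIFO — newest first]: 215 @ $3 + 215 @ $7 + 6 @ $9 = $2,204
Ending inventory: 264 @ $14 + 67 @ $12 + 266 @ $11 + 83 @ $12 + 126 @ $9 = $9,556
Check: goods available $11,760 = COGS $2,204 + ending $9,556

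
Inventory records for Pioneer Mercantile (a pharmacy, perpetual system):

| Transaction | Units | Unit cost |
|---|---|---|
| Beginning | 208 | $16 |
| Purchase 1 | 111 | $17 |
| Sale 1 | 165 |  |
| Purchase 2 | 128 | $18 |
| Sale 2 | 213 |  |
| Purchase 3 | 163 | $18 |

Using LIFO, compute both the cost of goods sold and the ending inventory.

COGS = $6,415; ending inventory = $4,038

Sale 1 (165) [LIFO — newest first]: 111 @ $17 + 54 @ $16 = $2,751
Sale 2 (213) [LIFO — newest first]: 128 @ $18 + 85 @ $16 = $3,664
Total COGS = $2,751 + $3,664 = $6,415
Ending inventory: 69 @ $16 + 163 @ $18 = $4,038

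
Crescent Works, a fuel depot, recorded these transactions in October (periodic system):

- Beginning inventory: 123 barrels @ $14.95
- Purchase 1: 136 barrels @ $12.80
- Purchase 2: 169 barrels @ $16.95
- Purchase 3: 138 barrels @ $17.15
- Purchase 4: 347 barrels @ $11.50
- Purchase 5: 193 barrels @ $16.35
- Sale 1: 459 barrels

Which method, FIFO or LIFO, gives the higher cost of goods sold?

FIFO COGS: 123 @ $14.95 + 136 @ $12.80 + 169 @ $16.95 + 31 @ $17.15 = $6,975.85
LIFO COGS: 193 @ $16.35 + 266 @ $11.50 = $6,214.55

FIFO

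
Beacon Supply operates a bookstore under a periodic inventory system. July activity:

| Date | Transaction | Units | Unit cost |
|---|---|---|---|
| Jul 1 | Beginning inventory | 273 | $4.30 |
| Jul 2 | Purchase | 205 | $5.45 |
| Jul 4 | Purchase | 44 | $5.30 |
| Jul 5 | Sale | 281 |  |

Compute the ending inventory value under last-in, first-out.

Jul 5, 281 sold [LIFO — newest first]: 44 @ $5.30 + 205 @ $5.45 + 32 @ $4.30 = $1,488.05
Ending inventory: 241 @ $4.30 = $1,036.30
Check: goods available $2,524.35 = COGS $1,488.05 + ending $1,036.30

Ending inventory = $1,036.30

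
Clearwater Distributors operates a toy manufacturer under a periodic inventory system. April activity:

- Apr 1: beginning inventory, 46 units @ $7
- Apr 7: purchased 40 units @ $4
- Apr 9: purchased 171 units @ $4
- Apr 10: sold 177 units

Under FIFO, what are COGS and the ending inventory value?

Apr 10, 177 sold [FIFO — oldest first]: 46 @ $7 + 40 @ $4 + 91 @ $4 = $846
Ending inventory: 80 @ $4 = $320
Check: goods available $1,166 = COGS $846 + ending $320

COGS = $846; ending inventory = $320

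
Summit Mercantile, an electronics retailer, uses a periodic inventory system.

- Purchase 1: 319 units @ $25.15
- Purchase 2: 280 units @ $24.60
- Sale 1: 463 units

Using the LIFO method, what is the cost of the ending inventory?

Sale 1 (463) [LIFO — newest first]: 280 @ $24.60 + 183 @ $25.15 = $11,490.45
Ending inventory: 136 @ $25.15 = $3,420.40

Ending inventory = $3,420.40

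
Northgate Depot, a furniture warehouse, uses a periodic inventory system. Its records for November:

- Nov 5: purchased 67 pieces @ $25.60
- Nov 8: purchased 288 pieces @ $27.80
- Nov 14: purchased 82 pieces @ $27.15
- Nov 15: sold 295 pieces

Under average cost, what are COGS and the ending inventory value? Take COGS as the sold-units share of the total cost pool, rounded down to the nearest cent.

COGS = $8,065.51; ending inventory = $3,882.39

Nov 15, sell 295: 295/437 × $11,947.90 → $8,065.51
Ending inventory (cost pool remaining) = $3,882.39
Check: goods available $11,947.90 = COGS $8,065.51 + ending $3,882.39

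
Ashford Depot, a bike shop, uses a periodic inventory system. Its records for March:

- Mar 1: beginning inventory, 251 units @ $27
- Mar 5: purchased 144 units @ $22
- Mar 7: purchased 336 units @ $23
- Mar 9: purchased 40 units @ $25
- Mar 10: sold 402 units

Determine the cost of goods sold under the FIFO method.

Mar 10, 402 sold [FIFO — oldest first]: 251 @ $27 + 144 @ $22 + 7 @ $23 = $10,106
Ending inventory: 329 @ $23 + 40 @ $25 = $8,567

COGS = $10,106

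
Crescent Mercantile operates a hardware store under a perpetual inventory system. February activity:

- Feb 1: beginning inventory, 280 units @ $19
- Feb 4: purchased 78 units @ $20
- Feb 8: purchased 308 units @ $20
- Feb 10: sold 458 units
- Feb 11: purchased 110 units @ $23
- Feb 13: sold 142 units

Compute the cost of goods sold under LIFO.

Feb 10, 458 sold [LIFO — newest first]: 308 @ $20 + 78 @ $20 + 72 @ $19 = $9,088
Feb 13, 142 sold [LIFO — newest first]: 110 @ $23 + 32 @ $19 = $3,138
Total COGS = $9,088 + $3,138 = $12,226
Ending inventory: 176 @ $19 = $3,344

COGS = $12,226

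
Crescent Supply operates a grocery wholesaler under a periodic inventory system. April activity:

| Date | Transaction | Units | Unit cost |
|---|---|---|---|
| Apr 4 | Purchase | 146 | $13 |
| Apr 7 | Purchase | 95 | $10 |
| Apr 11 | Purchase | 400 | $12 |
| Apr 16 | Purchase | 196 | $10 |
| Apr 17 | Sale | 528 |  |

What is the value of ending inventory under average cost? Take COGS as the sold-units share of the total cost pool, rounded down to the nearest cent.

Apr 17, sell 528: 528/837 × $9,608.00 → $6,060.96
Ending inventory (cost pool remaining) = $3,547.04

Ending inventory = $3,547.04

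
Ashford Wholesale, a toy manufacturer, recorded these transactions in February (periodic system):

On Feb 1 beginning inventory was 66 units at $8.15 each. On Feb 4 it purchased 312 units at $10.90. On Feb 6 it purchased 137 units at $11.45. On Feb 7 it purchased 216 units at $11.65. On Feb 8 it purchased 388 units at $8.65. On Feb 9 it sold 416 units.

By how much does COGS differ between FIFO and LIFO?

FIFO COGS: 66 @ $8.15 + 312 @ $10.90 + 38 @ $11.45 = $4,373.80
LIFO COGS: 388 @ $8.65 + 28 @ $11.65 = $3,682.40
Difference = |$4,373.80 − $3,682.40| = $691.40

$691.40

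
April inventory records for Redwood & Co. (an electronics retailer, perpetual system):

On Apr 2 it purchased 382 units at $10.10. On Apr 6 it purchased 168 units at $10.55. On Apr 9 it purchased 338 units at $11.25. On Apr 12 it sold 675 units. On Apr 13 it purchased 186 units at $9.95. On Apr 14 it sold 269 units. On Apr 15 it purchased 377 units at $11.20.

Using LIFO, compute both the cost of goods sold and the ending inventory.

Apr 12, 675 sold [LIFO — newest first]: 338 @ $11.25 + 168 @ $10.55 + 169 @ $10.10 = $7,281.80
Apr 14, 269 sold [LIFO — newest first]: 186 @ $9.95 + 83 @ $10.10 = $2,689.00
Total COGS = $7,281.80 + $2,689.00 = $9,970.80
Ending inventory: 130 @ $10.10 + 377 @ $11.20 = $5,535.40
Check: goods available $15,506.20 = COGS $9,970.80 + ending $5,535.40

COGS = $9,970.80; ending inventory = $5,535.40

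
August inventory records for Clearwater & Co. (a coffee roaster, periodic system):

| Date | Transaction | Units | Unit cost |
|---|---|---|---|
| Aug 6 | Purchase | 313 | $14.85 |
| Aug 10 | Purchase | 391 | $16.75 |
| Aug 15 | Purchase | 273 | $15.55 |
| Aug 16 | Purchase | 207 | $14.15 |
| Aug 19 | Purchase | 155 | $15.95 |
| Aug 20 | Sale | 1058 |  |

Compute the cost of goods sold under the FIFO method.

Aug 20, 1058 sold [FIFO — oldest first]: 313 @ $14.85 + 391 @ $16.75 + 273 @ $15.55 + 81 @ $14.15 = $16,588.60
Ending inventory: 126 @ $14.15 + 155 @ $15.95 = $4,255.15
Check: goods available $20,843.75 = COGS $16,588.60 + ending $4,255.15

COGS = $16,588.60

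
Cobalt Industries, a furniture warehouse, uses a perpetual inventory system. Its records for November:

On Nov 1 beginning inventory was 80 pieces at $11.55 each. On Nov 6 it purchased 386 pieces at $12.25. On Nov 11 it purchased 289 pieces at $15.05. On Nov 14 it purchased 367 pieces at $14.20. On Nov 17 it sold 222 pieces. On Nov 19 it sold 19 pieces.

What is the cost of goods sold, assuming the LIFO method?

COGS = $3,422.20

Nov 17, 222 sold [LIFO — newest first]: 222 @ $14.20 = $3,152.40
Nov 19, 19 sold [LIFO — newest first]: 19 @ $14.20 = $269.80
Total COGS = $3,152.40 + $269.80 = $3,422.20
Ending inventory: 80 @ $11.55 + 386 @ $12.25 + 289 @ $15.05 + 126 @ $14.20 = $11,791.15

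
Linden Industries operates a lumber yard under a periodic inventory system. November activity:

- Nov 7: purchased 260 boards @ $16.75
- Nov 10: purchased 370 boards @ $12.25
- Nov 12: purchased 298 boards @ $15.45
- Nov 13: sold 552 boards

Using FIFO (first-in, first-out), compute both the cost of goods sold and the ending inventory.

Nov 13, 552 sold [FIFO — oldest first]: 260 @ $16.75 + 292 @ $12.25 = $7,932.00
Ending inventory: 78 @ $12.25 + 298 @ $15.45 = $5,559.60

COGS = $7,932.00; ending inventory = $5,559.60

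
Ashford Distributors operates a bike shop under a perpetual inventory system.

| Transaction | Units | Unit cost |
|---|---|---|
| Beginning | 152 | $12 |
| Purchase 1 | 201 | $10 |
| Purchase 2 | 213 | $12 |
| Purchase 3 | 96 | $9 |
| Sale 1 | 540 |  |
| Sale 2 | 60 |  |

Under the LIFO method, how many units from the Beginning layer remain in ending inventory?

62

Sale 1 (540) [LIFO — newest first]: 96 @ $9 + 213 @ $12 + 201 @ $10 + 30 @ $12 = $5,790
Sale 2 (60) [LIFO — newest first]: 60 @ $12 = $720
Total COGS = $5,790 + $720 = $6,510
Ending inventory: 62 @ $12 = $744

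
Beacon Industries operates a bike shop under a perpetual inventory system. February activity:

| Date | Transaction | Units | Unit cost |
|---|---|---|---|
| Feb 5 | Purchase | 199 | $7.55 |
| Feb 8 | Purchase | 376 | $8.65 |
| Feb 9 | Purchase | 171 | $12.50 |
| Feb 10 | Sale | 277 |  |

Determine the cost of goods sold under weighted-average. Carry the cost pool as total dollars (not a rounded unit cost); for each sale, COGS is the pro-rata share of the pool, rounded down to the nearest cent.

After Feb 5: 199 on hand, pool $1,502.45 (≈ $7.5500 each)
After Feb 8: 575 on hand, pool $4,754.85 (≈ $8.2693 each)
After Feb 9: 746 on hand, pool $6,892.35 (≈ $9.2391 each)
Feb 10, sell 277: 277/746 × $6,892.35 → $2,559.22
Ending inventory (cost pool remaining) = $4,333.13

COGS = $2,559.22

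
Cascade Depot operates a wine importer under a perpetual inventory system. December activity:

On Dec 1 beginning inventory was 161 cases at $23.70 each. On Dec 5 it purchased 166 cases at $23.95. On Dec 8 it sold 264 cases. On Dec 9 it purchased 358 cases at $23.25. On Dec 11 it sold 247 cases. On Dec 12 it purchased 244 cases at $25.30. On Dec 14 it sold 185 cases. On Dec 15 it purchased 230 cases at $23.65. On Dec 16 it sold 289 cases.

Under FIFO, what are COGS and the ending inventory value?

COGS = $23,612.50; ending inventory = $4,115.10

Dec 8, 264 sold [FIFO — oldest first]: 161 @ $23.70 + 103 @ $23.95 = $6,282.55
Dec 11, 247 sold [FIFO — oldest first]: 63 @ $23.95 + 184 @ $23.25 = $5,786.85
Dec 14, 185 sold [FIFO — oldest first]: 174 @ $23.25 + 11 @ $25.30 = $4,323.80
Dec 16, 289 sold [FIFO — oldest first]: 233 @ $25.30 + 56 @ $23.65 = $7,219.30
Total COGS = $6,282.55 + $5,786.85 + $4,323.80 + $7,219.30 = $23,612.50
Ending inventory: 174 @ $23.65 = $4,115.10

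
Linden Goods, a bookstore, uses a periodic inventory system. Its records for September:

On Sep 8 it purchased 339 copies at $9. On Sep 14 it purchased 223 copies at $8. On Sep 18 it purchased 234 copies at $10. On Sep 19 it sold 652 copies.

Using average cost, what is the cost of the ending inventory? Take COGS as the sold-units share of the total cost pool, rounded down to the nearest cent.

Sep 19, sell 652: 652/796 × $7,175.00 → $5,877.01
Ending inventory (cost pool remaining) = $1,297.99
Check: goods available $7,175.00 = COGS $5,877.01 + ending $1,297.99

Ending inventory = $1,297.99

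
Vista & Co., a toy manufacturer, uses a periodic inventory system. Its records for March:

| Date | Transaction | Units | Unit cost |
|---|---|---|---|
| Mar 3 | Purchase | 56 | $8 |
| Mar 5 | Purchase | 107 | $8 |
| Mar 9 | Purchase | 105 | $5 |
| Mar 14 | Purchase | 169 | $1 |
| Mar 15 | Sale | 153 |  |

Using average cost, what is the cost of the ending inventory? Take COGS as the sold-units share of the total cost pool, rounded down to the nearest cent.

Ending inventory = $1,298.48

Mar 15, sell 153: 153/437 × $1,998.00 → $699.52
Ending inventory (cost pool remaining) = $1,298.48
Check: goods available $1,998.00 = COGS $699.52 + ending $1,298.48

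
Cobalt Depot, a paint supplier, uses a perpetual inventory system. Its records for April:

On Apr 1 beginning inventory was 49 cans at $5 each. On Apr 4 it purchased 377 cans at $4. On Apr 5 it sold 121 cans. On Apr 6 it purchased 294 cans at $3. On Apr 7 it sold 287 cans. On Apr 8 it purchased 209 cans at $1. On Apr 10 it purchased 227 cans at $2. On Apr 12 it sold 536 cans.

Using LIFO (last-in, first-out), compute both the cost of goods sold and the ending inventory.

Apr 5, 121 sold [LIFO — newest first]: 121 @ $4 = $484
Apr 7, 287 sold [LIFO — newest first]: 287 @ $3 = $861
Apr 12, 536 sold [LIFO — newest first]: 227 @ $2 + 209 @ $1 + 7 @ $3 + 93 @ $4 = $1,056
Total COGS = $484 + $861 + $1,056 = $2,401
Ending inventory: 49 @ $5 + 163 @ $4 = $897

COGS = $2,401; ending inventory = $897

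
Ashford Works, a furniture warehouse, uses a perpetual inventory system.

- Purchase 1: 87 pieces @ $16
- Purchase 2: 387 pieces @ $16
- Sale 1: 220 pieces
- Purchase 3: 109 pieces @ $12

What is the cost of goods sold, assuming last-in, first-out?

COGS = $3,520

Sale 1 (220) [LIFO — newest first]: 220 @ $16 = $3,520
Ending inventory: 87 @ $16 + 167 @ $16 + 109 @ $12 = $5,372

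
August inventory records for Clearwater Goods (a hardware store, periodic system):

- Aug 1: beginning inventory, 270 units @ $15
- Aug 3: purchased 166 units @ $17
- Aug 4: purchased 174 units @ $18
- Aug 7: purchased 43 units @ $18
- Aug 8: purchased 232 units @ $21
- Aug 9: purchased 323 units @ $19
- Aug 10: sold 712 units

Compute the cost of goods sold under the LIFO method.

Aug 10, 712 sold [LIFO — newest first]: 323 @ $19 + 232 @ $21 + 43 @ $18 + 114 @ $18 = $13,835
Ending inventory: 270 @ $15 + 166 @ $17 + 60 @ $18 = $7,952

COGS = $13,835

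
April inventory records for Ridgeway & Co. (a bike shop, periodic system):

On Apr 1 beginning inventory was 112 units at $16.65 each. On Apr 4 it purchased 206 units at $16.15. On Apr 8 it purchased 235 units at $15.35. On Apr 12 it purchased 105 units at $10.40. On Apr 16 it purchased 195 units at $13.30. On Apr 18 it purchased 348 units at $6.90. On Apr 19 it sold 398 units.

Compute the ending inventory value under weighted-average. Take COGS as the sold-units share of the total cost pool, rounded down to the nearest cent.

Apr 19, sell 398: 398/1201 × $14,885.65 → $4,932.96
Ending inventory (cost pool remaining) = $9,952.69

Ending inventory = $9,952.69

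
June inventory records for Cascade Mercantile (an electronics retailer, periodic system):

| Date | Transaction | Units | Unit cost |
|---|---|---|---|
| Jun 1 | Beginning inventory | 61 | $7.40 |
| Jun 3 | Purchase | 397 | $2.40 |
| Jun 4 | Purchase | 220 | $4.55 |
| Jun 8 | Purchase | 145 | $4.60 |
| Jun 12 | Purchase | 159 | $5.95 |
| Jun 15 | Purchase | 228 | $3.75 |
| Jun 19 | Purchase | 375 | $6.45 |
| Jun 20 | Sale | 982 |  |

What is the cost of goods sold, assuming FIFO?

Jun 20, 982 sold [FIFO — oldest first]: 61 @ $7.40 + 397 @ $2.40 + 220 @ $4.55 + 145 @ $4.60 + 159 @ $5.95 = $4,018.25
Ending inventory: 228 @ $3.75 + 375 @ $6.45 = $3,273.75

COGS = $4,018.25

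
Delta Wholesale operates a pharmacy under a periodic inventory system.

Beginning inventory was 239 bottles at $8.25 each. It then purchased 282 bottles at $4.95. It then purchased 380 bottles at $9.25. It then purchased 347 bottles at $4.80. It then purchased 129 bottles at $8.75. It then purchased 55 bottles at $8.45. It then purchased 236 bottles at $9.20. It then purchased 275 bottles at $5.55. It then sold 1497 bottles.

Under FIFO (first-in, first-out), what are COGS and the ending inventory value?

COGS = $10,739.75; ending inventory = $3,099.45

Sale 1 (1497) [FIFO — oldest first]: 239 @ $8.25 + 282 @ $4.95 + 380 @ $9.25 + 347 @ $4.80 + 129 @ $8.75 + 55 @ $8.45 + 65 @ $9.20 = $10,739.75
Ending inventory: 171 @ $9.20 + 275 @ $5.55 = $3,099.45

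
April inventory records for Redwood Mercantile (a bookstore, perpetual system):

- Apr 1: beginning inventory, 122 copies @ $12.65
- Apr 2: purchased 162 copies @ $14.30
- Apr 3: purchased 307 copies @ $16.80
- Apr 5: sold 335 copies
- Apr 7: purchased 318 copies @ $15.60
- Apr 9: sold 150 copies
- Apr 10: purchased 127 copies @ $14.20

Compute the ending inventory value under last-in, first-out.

Ending inventory = $7,883.70

Apr 5, 335 sold [LIFO — newest first]: 307 @ $16.80 + 28 @ $14.30 = $5,558.00
Apr 9, 150 sold [LIFO — newest first]: 150 @ $15.60 = $2,340.00
Total COGS = $5,558.00 + $2,340.00 = $7,898.00
Ending inventory: 122 @ $12.65 + 134 @ $14.30 + 168 @ $15.60 + 127 @ $14.20 = $7,883.70
Check: goods available $15,781.70 = COGS $7,898.00 + ending $7,883.70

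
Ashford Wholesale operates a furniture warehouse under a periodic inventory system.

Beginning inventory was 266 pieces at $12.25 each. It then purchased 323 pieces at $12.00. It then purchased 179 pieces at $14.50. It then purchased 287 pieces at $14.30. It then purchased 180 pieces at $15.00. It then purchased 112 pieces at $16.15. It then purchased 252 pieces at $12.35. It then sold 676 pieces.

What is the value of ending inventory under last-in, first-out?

Ending inventory = $11,946.50

Sale 1 (676) [LIFO — newest first]: 252 @ $12.35 + 112 @ $16.15 + 180 @ $15.00 + 132 @ $14.30 = $9,508.60
Ending inventory: 266 @ $12.25 + 323 @ $12.00 + 179 @ $14.50 + 155 @ $14.30 = $11,946.50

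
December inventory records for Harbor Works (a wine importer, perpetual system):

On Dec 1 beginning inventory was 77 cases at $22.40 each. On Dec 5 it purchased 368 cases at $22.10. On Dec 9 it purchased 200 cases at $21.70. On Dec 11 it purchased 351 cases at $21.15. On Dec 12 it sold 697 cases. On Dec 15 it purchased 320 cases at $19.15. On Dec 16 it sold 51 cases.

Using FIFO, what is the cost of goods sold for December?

Dec 12, 697 sold [FIFO — oldest first]: 77 @ $22.40 + 368 @ $22.10 + 200 @ $21.70 + 52 @ $21.15 = $15,297.40
Dec 16, 51 sold [FIFO — oldest first]: 51 @ $21.15 = $1,078.65
Total COGS = $15,297.40 + $1,078.65 = $16,376.05
Ending inventory: 248 @ $21.15 + 320 @ $19.15 = $11,373.20

COGS = $16,376.05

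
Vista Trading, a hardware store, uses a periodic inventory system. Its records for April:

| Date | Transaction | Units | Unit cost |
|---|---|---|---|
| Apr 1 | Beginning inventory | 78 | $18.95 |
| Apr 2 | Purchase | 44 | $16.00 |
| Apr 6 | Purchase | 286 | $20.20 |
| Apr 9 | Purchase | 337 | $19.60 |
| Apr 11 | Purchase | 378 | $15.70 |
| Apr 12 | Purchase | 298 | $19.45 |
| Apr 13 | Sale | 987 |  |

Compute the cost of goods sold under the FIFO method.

Apr 13, 987 sold [FIFO — oldest first]: 78 @ $18.95 + 44 @ $16.00 + 286 @ $20.20 + 337 @ $19.60 + 242 @ $15.70 = $18,363.90
Ending inventory: 136 @ $15.70 + 298 @ $19.45 = $7,931.30

COGS = $18,363.90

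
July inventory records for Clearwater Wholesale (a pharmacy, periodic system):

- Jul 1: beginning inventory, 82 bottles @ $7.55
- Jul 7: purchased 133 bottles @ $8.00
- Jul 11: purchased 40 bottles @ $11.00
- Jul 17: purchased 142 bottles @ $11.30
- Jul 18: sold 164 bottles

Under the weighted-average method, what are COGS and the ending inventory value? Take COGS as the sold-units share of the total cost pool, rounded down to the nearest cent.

COGS = $1,539.90; ending inventory = $2,187.80

Jul 18, sell 164: 164/397 × $3,727.70 → $1,539.90
Ending inventory (cost pool remaining) = $2,187.80
Check: goods available $3,727.70 = COGS $1,539.90 + ending $2,187.80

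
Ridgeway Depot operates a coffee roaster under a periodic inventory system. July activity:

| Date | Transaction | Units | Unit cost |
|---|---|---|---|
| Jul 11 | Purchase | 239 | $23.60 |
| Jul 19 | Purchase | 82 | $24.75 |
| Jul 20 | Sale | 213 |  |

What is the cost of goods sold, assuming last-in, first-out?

Jul 20, 213 sold [LIFO — newest first]: 82 @ $24.75 + 131 @ $23.60 = $5,121.10
Ending inventory: 108 @ $23.60 = $2,548.80

COGS = $5,121.10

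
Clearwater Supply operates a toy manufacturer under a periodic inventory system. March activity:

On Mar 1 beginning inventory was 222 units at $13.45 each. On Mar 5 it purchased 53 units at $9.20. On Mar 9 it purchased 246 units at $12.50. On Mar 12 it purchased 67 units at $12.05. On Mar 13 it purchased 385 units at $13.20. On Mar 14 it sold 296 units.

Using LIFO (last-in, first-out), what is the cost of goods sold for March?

Mar 14, 296 sold [LIFO — newest first]: 296 @ $13.20 = $3,907.20
Ending inventory: 222 @ $13.45 + 53 @ $9.20 + 246 @ $12.50 + 67 @ $12.05 + 89 @ $13.20 = $8,530.65
Check: goods available $12,437.85 = COGS $3,907.20 + ending $8,530.65

COGS = $3,907.20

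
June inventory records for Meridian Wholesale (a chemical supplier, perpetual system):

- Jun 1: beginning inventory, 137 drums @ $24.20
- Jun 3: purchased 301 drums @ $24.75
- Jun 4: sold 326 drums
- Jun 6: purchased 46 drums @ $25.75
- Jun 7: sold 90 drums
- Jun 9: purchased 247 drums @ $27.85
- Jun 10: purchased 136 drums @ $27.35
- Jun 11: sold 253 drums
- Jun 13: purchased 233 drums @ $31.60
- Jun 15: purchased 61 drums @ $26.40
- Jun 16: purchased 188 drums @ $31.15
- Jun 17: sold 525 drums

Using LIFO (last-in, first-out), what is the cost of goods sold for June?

COGS = $33,309.05

Jun 4, 326 sold [LIFO — newest first]: 301 @ $24.75 + 25 @ $24.20 = $8,054.75
Jun 7, 90 sold [LIFO — newest first]: 46 @ $25.75 + 44 @ $24.20 = $2,249.30
Jun 11, 253 sold [LIFO — newest first]: 136 @ $27.35 + 117 @ $27.85 = $6,978.05
Jun 17, 525 sold [LIFO — newest first]: 188 @ $31.15 + 61 @ $26.40 + 233 @ $31.60 + 43 @ $27.85 = $16,026.95
Total COGS = $8,054.75 + $2,249.30 + $6,978.05 + $16,026.95 = $33,309.05
Ending inventory: 68 @ $24.20 + 87 @ $27.85 = $4,068.55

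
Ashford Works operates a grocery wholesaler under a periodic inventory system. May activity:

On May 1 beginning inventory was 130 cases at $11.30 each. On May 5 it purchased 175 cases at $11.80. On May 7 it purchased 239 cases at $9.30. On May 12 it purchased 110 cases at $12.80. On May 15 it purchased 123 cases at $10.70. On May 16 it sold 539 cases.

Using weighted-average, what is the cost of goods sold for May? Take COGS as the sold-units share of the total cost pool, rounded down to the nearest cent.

May 16, sell 539: 539/777 × $8,480.80 → $5,883.07
Ending inventory (cost pool remaining) = $2,597.73

COGS = $5,883.07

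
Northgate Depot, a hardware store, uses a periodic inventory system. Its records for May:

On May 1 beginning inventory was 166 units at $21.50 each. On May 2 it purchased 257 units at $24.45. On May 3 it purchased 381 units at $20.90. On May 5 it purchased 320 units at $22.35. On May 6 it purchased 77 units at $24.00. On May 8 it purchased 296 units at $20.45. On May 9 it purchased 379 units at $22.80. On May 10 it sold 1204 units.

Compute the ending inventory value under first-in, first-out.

Ending inventory = $14,633.05

May 10, 1204 sold [FIFO — oldest first]: 166 @ $21.50 + 257 @ $24.45 + 381 @ $20.90 + 320 @ $22.35 + 77 @ $24.00 + 3 @ $20.45 = $26,876.90
Ending inventory: 293 @ $20.45 + 379 @ $22.80 = $14,633.05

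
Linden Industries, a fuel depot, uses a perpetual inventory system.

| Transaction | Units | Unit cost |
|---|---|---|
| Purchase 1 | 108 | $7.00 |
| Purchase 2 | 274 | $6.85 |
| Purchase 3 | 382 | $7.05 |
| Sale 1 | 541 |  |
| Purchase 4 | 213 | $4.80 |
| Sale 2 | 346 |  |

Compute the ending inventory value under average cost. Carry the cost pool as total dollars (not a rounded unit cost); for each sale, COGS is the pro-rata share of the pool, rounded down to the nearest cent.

After Purchase 1: 108 on hand, pool $756.00 (≈ $7.0000 each)
After Purchase 2: 382 on hand, pool $2,632.90 (≈ $6.8924 each)
After Purchase 3: 764 on hand, pool $5,326.00 (≈ $6.9712 each)
Sale 1, sell 541: 541/764 × $5,326.00 → $3,771.42
After Purchase 4: 436 on hand, pool $2,576.98 (≈ $5.9105 each)
Sale 2, sell 346: 346/436 × $2,576.98 → $2,045.03
Total COGS = $3,771.42 + $2,045.03 = $5,816.45
Ending inventory (cost pool remaining) = $531.95
Check: goods available $6,348.40 = COGS $5,816.45 + ending $531.95

Ending inventory = $531.95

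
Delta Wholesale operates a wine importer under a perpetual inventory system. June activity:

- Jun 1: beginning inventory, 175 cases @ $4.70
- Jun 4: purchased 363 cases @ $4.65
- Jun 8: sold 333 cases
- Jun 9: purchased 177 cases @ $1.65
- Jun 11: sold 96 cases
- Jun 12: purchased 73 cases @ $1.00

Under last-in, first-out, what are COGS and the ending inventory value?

COGS = $1,706.85; ending inventory = $1,168.65

Jun 8, 333 sold [LIFO — newest first]: 333 @ $4.65 = $1,548.45
Jun 11, 96 sold [LIFO — newest first]: 96 @ $1.65 = $158.40
Total COGS = $1,548.45 + $158.40 = $1,706.85
Ending inventory: 175 @ $4.70 + 30 @ $4.65 + 81 @ $1.65 + 73 @ $1.00 = $1,168.65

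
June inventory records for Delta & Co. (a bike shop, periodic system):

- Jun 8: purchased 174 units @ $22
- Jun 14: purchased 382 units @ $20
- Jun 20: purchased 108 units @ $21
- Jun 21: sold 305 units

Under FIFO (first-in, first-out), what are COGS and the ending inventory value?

Jun 21, 305 sold [FIFO — oldest first]: 174 @ $22 + 131 @ $20 = $6,448
Ending inventory: 251 @ $20 + 108 @ $21 = $7,288

COGS = $6,448; ending inventory = $7,288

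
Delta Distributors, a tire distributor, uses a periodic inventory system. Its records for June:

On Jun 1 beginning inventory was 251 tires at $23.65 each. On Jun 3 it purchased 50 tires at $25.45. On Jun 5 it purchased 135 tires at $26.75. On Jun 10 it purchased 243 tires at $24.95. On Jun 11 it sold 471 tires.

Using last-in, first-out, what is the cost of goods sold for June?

Jun 11, 471 sold [LIFO — newest first]: 243 @ $24.95 + 135 @ $26.75 + 50 @ $25.45 + 43 @ $23.65 = $11,963.55
Ending inventory: 208 @ $23.65 = $4,919.20

COGS = $11,963.55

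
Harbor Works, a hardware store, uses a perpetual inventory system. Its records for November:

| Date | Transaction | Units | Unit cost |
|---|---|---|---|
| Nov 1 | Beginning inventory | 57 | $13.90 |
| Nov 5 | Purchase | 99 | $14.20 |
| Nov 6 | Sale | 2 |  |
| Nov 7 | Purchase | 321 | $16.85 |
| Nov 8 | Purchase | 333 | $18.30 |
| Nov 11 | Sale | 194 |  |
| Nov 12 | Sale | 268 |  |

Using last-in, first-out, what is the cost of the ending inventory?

Ending inventory = $5,404.90

Nov 6, 2 sold [LIFO — newest first]: 2 @ $14.20 = $28.40
Nov 11, 194 sold [LIFO — newest first]: 194 @ $18.30 = $3,550.20
Nov 12, 268 sold [LIFO — newest first]: 139 @ $18.30 + 129 @ $16.85 = $4,717.35
Total COGS = $28.40 + $3,550.20 + $4,717.35 = $8,295.95
Ending inventory: 57 @ $13.90 + 97 @ $14.20 + 192 @ $16.85 = $5,404.90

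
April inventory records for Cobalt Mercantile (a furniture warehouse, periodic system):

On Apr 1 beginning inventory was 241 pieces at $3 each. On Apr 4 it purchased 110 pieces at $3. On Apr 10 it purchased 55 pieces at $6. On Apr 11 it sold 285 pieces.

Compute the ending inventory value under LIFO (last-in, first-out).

Ending inventory = $363

Apr 11, 285 sold [LIFO — newest first]: 55 @ $6 + 110 @ $3 + 120 @ $3 = $1,020
Ending inventory: 121 @ $3 = $363
Check: goods available $1,383 = COGS $1,020 + ending $363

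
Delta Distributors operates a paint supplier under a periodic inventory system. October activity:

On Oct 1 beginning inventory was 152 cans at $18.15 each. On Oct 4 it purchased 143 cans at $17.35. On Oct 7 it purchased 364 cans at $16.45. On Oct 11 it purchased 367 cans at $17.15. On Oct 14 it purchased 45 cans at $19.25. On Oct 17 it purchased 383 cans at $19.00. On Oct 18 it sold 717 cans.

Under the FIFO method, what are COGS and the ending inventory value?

COGS = $12,222.35; ending inventory = $13,442.60

Oct 18, 717 sold [FIFO — oldest first]: 152 @ $18.15 + 143 @ $17.35 + 364 @ $16.45 + 58 @ $17.15 = $12,222.35
Ending inventory: 309 @ $17.15 + 45 @ $19.25 + 383 @ $19.00 = $13,442.60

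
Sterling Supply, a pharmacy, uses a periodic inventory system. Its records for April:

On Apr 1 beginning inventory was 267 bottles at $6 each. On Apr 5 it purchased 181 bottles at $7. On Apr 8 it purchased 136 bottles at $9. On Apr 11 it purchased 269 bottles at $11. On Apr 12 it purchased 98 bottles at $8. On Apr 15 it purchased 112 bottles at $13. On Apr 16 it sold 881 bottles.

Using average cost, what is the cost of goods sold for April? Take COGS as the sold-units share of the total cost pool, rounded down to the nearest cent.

Apr 16, sell 881: 881/1063 × $9,292.00 → $7,701.08
Ending inventory (cost pool remaining) = $1,590.92

COGS = $7,701.08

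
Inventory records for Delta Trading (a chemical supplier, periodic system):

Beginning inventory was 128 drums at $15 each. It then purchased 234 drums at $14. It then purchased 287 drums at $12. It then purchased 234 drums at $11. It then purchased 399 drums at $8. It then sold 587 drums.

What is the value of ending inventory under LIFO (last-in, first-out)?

Sale 1 (587) [LIFO — newest first]: 399 @ $8 + 188 @ $11 = $5,260
Ending inventory: 128 @ $15 + 234 @ $14 + 287 @ $12 + 46 @ $11 = $9,146

Ending inventory = $9,146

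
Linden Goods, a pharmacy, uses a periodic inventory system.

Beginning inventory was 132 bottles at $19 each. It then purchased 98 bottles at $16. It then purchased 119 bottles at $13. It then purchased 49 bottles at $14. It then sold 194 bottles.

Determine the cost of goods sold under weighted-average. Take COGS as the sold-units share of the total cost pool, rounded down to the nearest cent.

COGS = $3,075.24

Sale 1, sell 194: 194/398 × $6,309.00 → $3,075.24
Ending inventory (cost pool remaining) = $3,233.76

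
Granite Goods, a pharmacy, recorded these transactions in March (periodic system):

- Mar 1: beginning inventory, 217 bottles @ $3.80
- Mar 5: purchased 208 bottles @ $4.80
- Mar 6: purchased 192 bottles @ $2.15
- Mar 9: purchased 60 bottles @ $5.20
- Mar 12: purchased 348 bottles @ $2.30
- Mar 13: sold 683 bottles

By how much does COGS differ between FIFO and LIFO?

FIFO COGS: 217 @ $3.80 + 208 @ $4.80 + 192 @ $2.15 + 60 @ $5.20 + 6 @ $2.30 = $2,561.60
LIFO COGS: 348 @ $2.30 + 60 @ $5.20 + 192 @ $2.15 + 83 @ $4.80 = $1,923.60
Difference = |$2,561.60 − $1,923.60| = $638.00

$638.00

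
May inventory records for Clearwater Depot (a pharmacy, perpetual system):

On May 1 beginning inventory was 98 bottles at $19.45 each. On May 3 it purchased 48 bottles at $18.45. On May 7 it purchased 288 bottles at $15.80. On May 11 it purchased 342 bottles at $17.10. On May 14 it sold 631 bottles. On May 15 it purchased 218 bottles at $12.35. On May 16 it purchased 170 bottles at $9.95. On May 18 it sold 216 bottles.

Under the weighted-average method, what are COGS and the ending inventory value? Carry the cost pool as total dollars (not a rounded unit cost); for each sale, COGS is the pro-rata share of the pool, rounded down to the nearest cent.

COGS = $13,500.98; ending inventory = $4,073.12

After May 1: 98 on hand, pool $1,906.10 (≈ $19.4500 each)
After May 3: 146 on hand, pool $2,791.70 (≈ $19.1212 each)
After May 7: 434 on hand, pool $7,342.10 (≈ $16.9173 each)
After May 11: 776 on hand, pool $13,190.30 (≈ $16.9978 each)
May 14, sell 631: 631/776 × $13,190.30 → $10,725.61
After May 15: 363 on hand, pool $5,156.99 (≈ $14.2066 each)
After May 16: 533 on hand, pool $6,848.49 (≈ $12.8489 each)
May 18, sell 216: 216/533 × $6,848.49 → $2,775.37
Total COGS = $10,725.61 + $2,775.37 = $13,500.98
Ending inventory (cost pool remaining) = $4,073.12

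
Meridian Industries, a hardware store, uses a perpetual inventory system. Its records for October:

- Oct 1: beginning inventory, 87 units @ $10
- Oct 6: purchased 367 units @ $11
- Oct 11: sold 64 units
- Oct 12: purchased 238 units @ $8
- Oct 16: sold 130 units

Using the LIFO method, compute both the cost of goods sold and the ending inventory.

COGS = $1,744; ending inventory = $5,067

Oct 11, 64 sold [LIFO — newest first]: 64 @ $11 = $704
Oct 16, 130 sold [LIFO — newest first]: 130 @ $8 = $1,040
Total COGS = $704 + $1,040 = $1,744
Ending inventory: 87 @ $10 + 303 @ $11 + 108 @ $8 = $5,067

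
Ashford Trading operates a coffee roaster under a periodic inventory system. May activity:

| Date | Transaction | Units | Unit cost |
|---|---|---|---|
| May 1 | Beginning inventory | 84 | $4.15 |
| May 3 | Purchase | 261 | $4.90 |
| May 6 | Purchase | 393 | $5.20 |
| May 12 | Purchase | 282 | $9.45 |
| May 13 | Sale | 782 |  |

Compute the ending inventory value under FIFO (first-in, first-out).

May 13, 782 sold [FIFO — oldest first]: 84 @ $4.15 + 261 @ $4.90 + 393 @ $5.20 + 44 @ $9.45 = $4,086.90
Ending inventory: 238 @ $9.45 = $2,249.10
Check: goods available $6,336.00 = COGS $4,086.90 + ending $2,249.10

Ending inventory = $2,249.10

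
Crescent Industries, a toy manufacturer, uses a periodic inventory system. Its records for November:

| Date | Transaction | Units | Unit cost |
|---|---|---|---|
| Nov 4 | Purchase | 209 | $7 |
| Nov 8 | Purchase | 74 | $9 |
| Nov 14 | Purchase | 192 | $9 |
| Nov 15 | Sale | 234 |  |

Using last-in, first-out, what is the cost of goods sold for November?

Nov 15, 234 sold [LIFO — newest first]: 192 @ $9 + 42 @ $9 = $2,106
Ending inventory: 209 @ $7 + 32 @ $9 = $1,751

COGS = $2,106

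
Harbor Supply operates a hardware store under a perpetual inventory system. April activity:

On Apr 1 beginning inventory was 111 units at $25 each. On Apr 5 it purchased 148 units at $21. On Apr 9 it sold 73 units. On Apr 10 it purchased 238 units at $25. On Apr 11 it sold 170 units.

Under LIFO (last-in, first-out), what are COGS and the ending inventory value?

Apr 9, 73 sold [LIFO — newest first]: 73 @ $21 = $1,533
Apr 11, 170 sold [LIFO — newest first]: 170 @ $25 = $4,250
Total COGS = $1,533 + $4,250 = $5,783
Ending inventory: 111 @ $25 + 75 @ $21 + 68 @ $25 = $6,050
Check: goods available $11,833 = COGS $5,783 + ending $6,050

COGS = $5,783; ending inventory = $6,050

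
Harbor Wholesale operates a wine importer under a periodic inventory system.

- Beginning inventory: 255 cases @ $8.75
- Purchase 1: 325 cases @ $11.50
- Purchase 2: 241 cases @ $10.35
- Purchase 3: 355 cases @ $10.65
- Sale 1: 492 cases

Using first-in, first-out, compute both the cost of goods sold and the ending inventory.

COGS = $4,956.75; ending inventory = $7,287.10

Sale 1 (492) [FIFO — oldest first]: 255 @ $8.75 + 237 @ $11.50 = $4,956.75
Ending inventory: 88 @ $11.50 + 241 @ $10.35 + 355 @ $10.65 = $7,287.10
Check: goods available $12,243.85 = COGS $4,956.75 + ending $7,287.10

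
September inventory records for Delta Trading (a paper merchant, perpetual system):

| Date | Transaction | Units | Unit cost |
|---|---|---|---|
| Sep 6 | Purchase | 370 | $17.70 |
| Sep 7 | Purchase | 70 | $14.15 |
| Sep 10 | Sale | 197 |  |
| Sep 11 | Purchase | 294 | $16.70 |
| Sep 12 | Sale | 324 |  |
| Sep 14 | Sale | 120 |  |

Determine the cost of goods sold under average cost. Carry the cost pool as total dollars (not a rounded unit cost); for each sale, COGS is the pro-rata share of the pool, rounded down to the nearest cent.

After Sep 6: 370 on hand, pool $6,549.00 (≈ $17.7000 each)
After Sep 7: 440 on hand, pool $7,539.50 (≈ $17.1352 each)
Sep 10, sell 197: 197/440 × $7,539.50 → $3,375.63
After Sep 11: 537 on hand, pool $9,073.67 (≈ $16.8970 each)
Sep 12, sell 324: 324/537 × $9,073.67 → $5,474.61
Sep 14, sell 120: 120/213 × $3,599.06 → $2,027.63
Total COGS = $3,375.63 + $5,474.61 + $2,027.63 = $10,877.87
Ending inventory (cost pool remaining) = $1,571.43
Check: goods available $12,449.30 = COGS $10,877.87 + ending $1,571.43

COGS = $10,877.87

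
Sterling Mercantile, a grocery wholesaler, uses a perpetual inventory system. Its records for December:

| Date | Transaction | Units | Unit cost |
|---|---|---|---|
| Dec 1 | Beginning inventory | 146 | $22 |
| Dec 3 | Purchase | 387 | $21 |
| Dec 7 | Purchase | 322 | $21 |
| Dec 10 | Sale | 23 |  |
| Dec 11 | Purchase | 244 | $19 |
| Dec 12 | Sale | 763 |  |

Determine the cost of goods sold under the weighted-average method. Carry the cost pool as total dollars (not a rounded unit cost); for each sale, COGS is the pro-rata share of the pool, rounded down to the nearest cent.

After Dec 1: 146 on hand, pool $3,212.00 (≈ $22.0000 each)
After Dec 3: 533 on hand, pool $11,339.00 (≈ $21.2739 each)
After Dec 7: 855 on hand, pool $18,101.00 (≈ $21.1708 each)
Dec 10, sell 23: 23/855 × $18,101.00 → $486.92
After Dec 11: 1076 on hand, pool $22,250.08 (≈ $20.6785 each)
Dec 12, sell 763: 763/1076 × $22,250.08 → $15,777.70
Total COGS = $486.92 + $15,777.70 = $16,264.62
Ending inventory (cost pool remaining) = $6,472.38
Check: goods available $22,737.00 = COGS $16,264.62 + ending $6,472.38

COGS = $16,264.62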